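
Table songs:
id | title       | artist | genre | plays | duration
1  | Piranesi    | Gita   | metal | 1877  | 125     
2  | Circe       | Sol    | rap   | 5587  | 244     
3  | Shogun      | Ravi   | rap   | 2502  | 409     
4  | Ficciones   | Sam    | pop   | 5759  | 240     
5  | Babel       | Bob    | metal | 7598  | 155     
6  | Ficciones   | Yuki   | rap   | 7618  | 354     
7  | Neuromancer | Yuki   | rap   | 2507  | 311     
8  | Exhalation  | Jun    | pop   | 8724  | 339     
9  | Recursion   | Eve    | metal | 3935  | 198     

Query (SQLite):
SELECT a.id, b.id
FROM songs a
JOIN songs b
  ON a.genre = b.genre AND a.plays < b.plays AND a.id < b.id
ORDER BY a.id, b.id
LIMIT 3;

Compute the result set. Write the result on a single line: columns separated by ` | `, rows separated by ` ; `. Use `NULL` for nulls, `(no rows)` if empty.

1 | 5 ; 1 | 9 ; 2 | 6

Pairs (a,b) with same genre, a.plays < b.plays, a.id < b.id.
genre groups: metal:{1,5,9} pop:{4,8} rap:{2,3,6,7}
Ordered by (a.id, b.id); first 3.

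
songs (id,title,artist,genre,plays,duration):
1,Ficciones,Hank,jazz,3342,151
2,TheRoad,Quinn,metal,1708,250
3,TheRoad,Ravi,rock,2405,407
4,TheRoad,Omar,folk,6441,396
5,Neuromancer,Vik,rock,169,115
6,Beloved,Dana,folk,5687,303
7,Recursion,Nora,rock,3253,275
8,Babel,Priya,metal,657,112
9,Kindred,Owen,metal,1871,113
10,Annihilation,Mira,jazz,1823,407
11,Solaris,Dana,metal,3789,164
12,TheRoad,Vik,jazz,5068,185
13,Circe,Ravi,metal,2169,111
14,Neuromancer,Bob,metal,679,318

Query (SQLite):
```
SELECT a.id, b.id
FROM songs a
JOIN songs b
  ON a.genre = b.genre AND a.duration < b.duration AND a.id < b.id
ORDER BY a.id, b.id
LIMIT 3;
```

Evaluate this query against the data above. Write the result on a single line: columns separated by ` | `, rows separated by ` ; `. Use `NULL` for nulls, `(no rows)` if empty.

1 | 10 ; 1 | 12 ; 2 | 14

Pairs (a,b) with same genre, a.duration < b.duration, a.id < b.id.
genre groups: folk:{4,6} jazz:{1,10,12} metal:{2,8,9,11,13,14} rock:{3,5,7}
Ordered by (a.id, b.id); first 3.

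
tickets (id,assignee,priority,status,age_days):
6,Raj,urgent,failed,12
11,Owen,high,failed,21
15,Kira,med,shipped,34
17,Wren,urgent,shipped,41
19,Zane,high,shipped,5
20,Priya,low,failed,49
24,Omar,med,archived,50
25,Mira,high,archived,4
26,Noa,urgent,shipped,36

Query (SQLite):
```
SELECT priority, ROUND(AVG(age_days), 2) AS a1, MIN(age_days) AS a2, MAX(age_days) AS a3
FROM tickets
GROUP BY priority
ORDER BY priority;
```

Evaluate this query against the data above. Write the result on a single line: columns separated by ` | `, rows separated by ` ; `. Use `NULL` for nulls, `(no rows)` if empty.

Group tickets by priority.
Per group compute: ROUND(AVG(age_days), 2), MIN(age_days), MAX(age_days).
  high: ids {11, 19, 25} → ROUND(AVG(age_days), 2)=10, MIN(age_days)=4, MAX(age_days)=21
  low: ids {20} → ROUND(AVG(age_days), 2)=49, MIN(age_days)=49, MAX(age_days)=49
  med: ids {15, 24} → ROUND(AVG(age_days), 2)=42, MIN(age_days)=34, MAX(age_days)=50
  urgent: ids {6, 17, 26} → ROUND(AVG(age_days), 2)=29.67, MIN(age_days)=12, MAX(age_days)=41

high | 10 | 4 | 21 ; low | 49 | 49 | 49 ; med | 42 | 34 | 50 ; urgent | 29.67 | 12 | 41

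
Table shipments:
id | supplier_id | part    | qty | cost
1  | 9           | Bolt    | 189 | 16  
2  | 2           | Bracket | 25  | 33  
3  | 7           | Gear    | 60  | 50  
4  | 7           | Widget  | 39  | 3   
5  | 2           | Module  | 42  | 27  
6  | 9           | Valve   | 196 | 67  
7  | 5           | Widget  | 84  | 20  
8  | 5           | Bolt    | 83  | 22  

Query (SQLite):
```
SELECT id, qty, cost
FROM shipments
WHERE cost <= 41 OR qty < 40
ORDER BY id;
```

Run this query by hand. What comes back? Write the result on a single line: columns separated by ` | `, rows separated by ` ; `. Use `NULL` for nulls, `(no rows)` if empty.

1 | 189 | 16 ; 2 | 25 | 33 ; 4 | 39 | 3 ; 5 | 42 | 27 ; 7 | 84 | 20 ; 8 | 83 | 22

cost <= 41: ids {1, 2, 4, 5, 7, 8}
qty < 40: ids {2, 4}
Combine with OR.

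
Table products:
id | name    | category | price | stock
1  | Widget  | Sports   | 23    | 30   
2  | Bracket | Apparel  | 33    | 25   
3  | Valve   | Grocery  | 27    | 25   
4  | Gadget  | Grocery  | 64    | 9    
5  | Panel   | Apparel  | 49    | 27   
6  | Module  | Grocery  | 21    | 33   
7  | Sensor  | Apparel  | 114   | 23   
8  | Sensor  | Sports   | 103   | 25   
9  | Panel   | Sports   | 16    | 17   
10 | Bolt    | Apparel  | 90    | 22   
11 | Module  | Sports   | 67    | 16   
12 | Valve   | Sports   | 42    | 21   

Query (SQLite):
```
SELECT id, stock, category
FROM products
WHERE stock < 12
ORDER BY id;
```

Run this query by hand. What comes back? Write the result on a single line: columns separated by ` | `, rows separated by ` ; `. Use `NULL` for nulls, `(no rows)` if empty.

4 | 9 | Grocery

stock < 12: ids {4}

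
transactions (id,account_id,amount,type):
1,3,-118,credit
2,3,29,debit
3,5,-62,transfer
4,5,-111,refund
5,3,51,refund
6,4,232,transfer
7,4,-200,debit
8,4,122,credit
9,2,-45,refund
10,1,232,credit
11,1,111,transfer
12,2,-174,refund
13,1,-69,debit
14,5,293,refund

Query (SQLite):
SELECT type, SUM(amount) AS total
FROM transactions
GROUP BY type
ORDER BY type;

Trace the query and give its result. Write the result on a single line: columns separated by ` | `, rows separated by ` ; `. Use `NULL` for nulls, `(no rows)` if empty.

credit | 236 ; debit | -240 ; refund | 14 ; transfer | 281

Partition transactions by type; compute SUM(amount) within each group.
  credit: ids {1, 8, 10} → SUM(amount)=236
  debit: ids {2, 7, 13} → SUM(amount)=-240
  refund: ids {4, 5, 9, 12, 14} → SUM(amount)=14
  transfer: ids {3, 6, 11} → SUM(amount)=281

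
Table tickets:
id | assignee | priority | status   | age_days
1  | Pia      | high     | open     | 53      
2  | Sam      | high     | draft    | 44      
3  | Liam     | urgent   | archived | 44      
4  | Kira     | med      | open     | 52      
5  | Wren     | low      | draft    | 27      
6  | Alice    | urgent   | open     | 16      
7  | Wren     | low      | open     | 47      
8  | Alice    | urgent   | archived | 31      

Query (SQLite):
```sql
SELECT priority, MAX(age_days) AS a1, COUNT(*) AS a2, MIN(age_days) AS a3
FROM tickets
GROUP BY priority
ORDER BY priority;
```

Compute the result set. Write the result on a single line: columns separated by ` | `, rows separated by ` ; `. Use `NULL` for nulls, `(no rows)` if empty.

Group tickets by priority.
Per group compute: MAX(age_days), COUNT(*), MIN(age_days).
  high: ids {1, 2} → MAX(age_days)=53, COUNT(*)=2, MIN(age_days)=44
  low: ids {5, 7} → MAX(age_days)=47, COUNT(*)=2, MIN(age_days)=27
  med: ids {4} → MAX(age_days)=52, COUNT(*)=1, MIN(age_days)=52
  urgent: ids {3, 6, 8} → MAX(age_days)=44, COUNT(*)=3, MIN(age_days)=16

high | 53 | 2 | 44 ; low | 47 | 2 | 27 ; med | 52 | 1 | 52 ; urgent | 44 | 3 | 16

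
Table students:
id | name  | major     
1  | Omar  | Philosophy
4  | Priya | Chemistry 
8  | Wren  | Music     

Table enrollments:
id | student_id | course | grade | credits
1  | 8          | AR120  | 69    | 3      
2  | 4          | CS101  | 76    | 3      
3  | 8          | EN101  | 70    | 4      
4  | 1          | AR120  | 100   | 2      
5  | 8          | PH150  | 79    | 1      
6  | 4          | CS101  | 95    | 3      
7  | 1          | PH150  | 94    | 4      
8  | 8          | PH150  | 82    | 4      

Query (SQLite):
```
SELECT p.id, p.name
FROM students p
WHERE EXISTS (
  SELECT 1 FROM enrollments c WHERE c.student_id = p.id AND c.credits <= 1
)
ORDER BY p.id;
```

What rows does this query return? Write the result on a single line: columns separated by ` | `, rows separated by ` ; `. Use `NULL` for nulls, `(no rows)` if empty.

For each students row, check whether any enrollments with matching student_id has credits <= 1.
Keep rows where that is true.

8 | Wren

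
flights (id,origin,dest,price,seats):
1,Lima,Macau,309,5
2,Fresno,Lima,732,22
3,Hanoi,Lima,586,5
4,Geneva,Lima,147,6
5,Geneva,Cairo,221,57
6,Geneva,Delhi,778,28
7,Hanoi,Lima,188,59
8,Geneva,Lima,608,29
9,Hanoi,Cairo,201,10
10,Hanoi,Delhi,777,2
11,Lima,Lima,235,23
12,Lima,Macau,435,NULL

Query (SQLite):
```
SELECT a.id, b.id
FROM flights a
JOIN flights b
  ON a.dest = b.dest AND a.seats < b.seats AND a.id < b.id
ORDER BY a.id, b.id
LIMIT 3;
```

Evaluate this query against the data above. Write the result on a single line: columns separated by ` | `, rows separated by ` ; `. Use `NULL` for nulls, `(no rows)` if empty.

Pairs (a,b) with same dest, a.seats < b.seats, a.id < b.id.
dest groups: Cairo:{5,9} Delhi:{6,10} Lima:{2,3,4,7,8,11} Macau:{1,12}
Ordered by (a.id, b.id); first 3.

2 | 7 ; 2 | 8 ; 2 | 11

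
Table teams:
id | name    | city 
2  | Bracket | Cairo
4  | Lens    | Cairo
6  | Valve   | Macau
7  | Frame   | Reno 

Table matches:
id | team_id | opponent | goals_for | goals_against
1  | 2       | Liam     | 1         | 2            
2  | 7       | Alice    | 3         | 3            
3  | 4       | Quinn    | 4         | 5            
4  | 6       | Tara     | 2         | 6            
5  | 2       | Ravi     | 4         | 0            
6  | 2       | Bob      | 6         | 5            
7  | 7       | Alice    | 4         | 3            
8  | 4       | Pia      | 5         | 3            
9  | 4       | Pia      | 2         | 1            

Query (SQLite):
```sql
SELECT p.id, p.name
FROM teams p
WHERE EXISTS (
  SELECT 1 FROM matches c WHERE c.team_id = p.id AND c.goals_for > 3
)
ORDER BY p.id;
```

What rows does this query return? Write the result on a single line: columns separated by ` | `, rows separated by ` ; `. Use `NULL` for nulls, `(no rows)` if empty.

2 | Bracket ; 4 | Lens ; 7 | Frame

For each teams row, check whether any matches with matching team_id has goals_for > 3.
Keep rows where that is true.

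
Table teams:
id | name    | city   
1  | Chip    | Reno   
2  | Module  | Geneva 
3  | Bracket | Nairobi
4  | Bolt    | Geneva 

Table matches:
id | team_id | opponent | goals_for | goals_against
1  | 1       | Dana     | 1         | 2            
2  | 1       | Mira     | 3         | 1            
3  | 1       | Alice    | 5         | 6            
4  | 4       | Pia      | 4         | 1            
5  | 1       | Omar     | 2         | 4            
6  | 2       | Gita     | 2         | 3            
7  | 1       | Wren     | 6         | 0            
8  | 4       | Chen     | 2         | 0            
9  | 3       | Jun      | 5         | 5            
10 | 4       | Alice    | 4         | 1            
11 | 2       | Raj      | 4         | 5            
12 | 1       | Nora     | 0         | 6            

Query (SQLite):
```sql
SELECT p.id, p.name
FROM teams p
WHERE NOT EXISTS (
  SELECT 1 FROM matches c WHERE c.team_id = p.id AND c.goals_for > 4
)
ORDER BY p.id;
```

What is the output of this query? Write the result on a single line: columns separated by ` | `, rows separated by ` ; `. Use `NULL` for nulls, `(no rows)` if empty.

For each teams row, check whether any matches with matching team_id has goals_for > 4.
Keep rows where that is false.

2 | Module ; 4 | Bolt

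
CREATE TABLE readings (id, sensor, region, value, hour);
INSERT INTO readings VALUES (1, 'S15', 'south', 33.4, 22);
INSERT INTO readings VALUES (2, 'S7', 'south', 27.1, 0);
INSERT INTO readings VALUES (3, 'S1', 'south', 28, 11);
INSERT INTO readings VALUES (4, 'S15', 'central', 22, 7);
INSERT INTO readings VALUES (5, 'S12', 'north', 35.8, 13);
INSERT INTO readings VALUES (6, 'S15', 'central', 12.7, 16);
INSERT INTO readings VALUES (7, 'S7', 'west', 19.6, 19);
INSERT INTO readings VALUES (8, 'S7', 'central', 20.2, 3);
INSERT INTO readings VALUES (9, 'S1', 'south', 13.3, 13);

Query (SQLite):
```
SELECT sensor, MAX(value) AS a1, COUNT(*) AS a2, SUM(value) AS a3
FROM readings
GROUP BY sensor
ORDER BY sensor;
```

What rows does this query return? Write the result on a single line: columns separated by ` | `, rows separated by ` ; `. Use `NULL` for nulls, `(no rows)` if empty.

Group readings by sensor.
Per group compute: MAX(value), COUNT(*), SUM(value).
  S1: ids {3, 9} → MAX(value)=28, COUNT(*)=2, SUM(value)=41.3
  S12: ids {5} → MAX(value)=35.8, COUNT(*)=1, SUM(value)=35.8
  S15: ids {1, 4, 6} → MAX(value)=33.4, COUNT(*)=3, SUM(value)=68.1
  S7: ids {2, 7, 8} → MAX(value)=27.1, COUNT(*)=3, SUM(value)=66.9

S1 | 28 | 2 | 41.3 ; S12 | 35.8 | 1 | 35.8 ; S15 | 33.4 | 3 | 68.1 ; S7 | 27.1 | 3 | 66.9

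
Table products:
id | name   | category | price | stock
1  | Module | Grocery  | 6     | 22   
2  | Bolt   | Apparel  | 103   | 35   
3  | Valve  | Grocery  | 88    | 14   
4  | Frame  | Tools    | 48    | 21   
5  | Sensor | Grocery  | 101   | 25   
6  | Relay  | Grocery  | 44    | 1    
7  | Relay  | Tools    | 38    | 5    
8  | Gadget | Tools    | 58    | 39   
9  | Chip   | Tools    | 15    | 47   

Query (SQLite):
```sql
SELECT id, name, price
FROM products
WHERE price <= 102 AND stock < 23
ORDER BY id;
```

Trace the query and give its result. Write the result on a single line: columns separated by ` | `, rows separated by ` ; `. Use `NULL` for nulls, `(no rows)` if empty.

price <= 102: ids {1, 3, 4, 5, 6, 7, 8, 9}
stock < 23: ids {1, 3, 4, 6, 7}
Combine with AND.

1 | Module | 6 ; 3 | Valve | 88 ; 4 | Frame | 48 ; 6 | Relay | 44 ; 7 | Relay | 38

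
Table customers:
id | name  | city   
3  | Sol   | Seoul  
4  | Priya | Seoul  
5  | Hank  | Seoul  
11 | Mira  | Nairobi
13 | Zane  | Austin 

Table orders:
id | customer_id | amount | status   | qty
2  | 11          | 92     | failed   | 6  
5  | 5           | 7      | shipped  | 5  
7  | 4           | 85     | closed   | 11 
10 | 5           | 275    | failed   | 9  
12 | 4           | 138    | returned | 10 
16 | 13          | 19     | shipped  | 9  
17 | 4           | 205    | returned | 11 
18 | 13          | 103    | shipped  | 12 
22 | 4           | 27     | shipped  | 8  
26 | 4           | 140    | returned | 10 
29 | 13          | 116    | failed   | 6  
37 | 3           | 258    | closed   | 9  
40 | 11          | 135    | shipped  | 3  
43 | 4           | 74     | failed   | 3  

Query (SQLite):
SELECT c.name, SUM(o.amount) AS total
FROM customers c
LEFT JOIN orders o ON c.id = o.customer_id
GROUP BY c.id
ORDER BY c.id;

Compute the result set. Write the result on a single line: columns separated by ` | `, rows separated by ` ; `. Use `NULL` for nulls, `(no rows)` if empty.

LEFT JOIN keeps every customers row; unmatched ones get NULL for orders columns.
Group by customers.id and compute SUM(o.amount). SUM over an all-NULL group is NULL.
  3: ids {37} → SUM(o.amount)=258
  4: ids {7, 12, 17, 22, 26, 43} → SUM(o.amount)=669
  5: ids {5, 10} → SUM(o.amount)=282
  11: ids {2, 40} → SUM(o.amount)=227
  13: ids {16, 18, 29} → SUM(o.amount)=238

Sol | 258 ; Priya | 669 ; Hank | 282 ; Mira | 227 ; Zane | 238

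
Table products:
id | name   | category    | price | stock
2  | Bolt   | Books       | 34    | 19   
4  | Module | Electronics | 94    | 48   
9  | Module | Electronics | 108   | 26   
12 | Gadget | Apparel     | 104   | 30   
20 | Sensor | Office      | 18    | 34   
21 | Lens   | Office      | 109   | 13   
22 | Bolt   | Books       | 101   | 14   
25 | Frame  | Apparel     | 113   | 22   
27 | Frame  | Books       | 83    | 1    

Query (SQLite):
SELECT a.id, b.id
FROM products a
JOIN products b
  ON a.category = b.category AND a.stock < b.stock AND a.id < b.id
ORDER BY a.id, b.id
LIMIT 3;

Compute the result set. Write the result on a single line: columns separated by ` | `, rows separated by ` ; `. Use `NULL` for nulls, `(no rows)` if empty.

(no rows)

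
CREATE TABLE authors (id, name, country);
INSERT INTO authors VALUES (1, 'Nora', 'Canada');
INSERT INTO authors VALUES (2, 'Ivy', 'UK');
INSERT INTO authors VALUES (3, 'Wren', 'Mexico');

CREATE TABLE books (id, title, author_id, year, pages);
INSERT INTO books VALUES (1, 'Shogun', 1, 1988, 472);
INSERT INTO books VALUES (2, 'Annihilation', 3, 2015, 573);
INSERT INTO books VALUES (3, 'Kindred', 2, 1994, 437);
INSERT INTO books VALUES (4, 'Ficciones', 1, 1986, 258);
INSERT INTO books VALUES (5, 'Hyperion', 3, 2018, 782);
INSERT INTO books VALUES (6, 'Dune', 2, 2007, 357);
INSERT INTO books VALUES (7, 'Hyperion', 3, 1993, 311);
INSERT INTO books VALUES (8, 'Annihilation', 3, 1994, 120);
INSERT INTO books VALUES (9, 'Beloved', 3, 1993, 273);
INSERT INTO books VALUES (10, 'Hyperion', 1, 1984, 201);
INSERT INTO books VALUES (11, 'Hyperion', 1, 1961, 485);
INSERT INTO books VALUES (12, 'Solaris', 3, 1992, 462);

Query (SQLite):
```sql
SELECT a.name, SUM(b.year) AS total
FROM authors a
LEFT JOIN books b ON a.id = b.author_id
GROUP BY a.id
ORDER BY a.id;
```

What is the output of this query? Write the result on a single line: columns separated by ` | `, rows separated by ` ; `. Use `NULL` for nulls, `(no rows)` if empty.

Nora | 7919 ; Ivy | 4001 ; Wren | 12005

LEFT JOIN keeps every authors row; unmatched ones get NULL for books columns.
Group by authors.id and compute SUM(b.year). SUM over an all-NULL group is NULL.
  1: ids {1, 4, 10, 11} → SUM(b.year)=7919
  2: ids {3, 6} → SUM(b.year)=4001
  3: ids {2, 5, 7, 8, 9, 12} → SUM(b.year)=12005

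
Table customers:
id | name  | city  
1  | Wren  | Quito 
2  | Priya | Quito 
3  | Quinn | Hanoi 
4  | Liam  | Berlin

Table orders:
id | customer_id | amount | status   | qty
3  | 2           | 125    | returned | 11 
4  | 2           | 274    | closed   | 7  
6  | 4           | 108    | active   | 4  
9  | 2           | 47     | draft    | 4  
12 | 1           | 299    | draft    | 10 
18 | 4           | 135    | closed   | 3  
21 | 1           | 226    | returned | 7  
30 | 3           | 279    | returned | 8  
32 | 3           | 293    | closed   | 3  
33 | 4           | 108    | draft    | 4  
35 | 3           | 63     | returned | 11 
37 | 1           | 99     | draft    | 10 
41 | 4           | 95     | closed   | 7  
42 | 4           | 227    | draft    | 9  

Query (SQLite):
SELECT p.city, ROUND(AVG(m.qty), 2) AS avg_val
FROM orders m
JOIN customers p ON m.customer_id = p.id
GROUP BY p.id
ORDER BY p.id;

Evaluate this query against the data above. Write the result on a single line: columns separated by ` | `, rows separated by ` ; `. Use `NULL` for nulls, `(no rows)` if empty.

Quito | 9 ; Quito | 7.33 ; Hanoi | 7.33 ; Berlin | 5.4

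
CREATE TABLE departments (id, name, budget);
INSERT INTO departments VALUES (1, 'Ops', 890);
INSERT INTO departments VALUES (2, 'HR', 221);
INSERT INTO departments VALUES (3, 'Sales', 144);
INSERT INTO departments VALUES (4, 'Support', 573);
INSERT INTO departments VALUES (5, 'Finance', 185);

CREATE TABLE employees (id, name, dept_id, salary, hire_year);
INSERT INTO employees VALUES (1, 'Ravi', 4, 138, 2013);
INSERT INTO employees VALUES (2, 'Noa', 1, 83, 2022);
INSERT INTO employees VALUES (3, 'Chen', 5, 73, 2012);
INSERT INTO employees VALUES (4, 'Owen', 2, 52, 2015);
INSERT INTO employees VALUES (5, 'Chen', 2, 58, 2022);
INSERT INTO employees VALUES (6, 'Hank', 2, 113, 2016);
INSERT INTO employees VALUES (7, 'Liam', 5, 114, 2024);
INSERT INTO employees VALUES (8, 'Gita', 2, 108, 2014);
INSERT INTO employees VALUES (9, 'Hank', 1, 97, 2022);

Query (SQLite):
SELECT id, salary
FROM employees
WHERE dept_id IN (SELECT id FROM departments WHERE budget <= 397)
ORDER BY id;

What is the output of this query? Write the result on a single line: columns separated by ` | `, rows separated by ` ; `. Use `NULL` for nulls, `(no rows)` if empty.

3 | 73 ; 4 | 52 ; 5 | 58 ; 6 | 113 ; 7 | 114 ; 8 | 108

Inner query: departments.id where budget <= 397.
Outer: keep employees rows whose dept_id is in that set.
Inner query → {2, 3, 5}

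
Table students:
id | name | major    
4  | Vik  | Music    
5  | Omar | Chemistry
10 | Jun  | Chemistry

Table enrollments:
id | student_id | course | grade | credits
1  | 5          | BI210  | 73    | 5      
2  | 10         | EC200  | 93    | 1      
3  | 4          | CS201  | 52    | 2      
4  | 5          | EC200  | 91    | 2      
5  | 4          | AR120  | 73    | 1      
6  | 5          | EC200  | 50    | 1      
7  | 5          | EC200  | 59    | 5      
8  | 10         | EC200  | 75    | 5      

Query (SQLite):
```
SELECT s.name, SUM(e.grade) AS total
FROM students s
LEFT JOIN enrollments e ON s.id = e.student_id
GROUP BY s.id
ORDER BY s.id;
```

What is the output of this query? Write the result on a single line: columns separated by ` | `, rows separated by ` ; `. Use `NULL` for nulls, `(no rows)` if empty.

Vik | 125 ; Omar | 273 ; Jun | 168

LEFT JOIN keeps every students row; unmatched ones get NULL for enrollments columns.
Group by students.id and compute SUM(e.grade). SUM over an all-NULL group is NULL.
  4: ids {3, 5} → SUM(e.grade)=125
  5: ids {1, 4, 6, 7} → SUM(e.grade)=273
  10: ids {2, 8} → SUM(e.grade)=168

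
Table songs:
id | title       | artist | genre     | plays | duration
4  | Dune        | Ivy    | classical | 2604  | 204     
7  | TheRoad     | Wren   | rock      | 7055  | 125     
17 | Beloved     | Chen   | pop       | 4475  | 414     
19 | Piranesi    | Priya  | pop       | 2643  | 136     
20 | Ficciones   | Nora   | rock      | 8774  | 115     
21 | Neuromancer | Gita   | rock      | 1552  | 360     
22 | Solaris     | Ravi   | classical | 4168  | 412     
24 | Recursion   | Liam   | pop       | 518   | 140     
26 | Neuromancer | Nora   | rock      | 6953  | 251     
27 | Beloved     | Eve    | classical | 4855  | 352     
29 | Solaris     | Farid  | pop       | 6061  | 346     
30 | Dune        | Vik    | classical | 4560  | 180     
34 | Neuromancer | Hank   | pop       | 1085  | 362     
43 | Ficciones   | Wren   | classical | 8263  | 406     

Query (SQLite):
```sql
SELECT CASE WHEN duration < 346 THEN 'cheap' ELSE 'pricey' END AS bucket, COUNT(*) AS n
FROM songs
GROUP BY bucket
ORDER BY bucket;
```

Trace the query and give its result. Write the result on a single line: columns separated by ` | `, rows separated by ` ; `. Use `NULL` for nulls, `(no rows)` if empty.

cheap | 7 ; pricey | 7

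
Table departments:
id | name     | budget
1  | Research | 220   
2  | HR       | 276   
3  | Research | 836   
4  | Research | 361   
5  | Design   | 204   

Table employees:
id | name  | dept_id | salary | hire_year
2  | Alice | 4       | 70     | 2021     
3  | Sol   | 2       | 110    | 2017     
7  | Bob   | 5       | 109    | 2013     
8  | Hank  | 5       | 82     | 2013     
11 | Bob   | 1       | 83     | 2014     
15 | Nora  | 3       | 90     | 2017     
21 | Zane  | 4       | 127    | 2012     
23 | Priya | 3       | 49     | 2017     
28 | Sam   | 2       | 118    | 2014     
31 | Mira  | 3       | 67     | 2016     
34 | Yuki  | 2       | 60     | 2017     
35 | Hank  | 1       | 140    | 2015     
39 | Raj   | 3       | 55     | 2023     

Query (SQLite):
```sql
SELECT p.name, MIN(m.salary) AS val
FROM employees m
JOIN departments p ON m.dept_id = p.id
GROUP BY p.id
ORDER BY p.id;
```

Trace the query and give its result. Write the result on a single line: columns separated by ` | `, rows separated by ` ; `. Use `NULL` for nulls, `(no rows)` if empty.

Research | 83 ; HR | 60 ; Research | 49 ; Research | 70 ; Design | 82

Join each employees row to its departments via dept_id.
Group joined rows by departments.id; compute MIN(m.salary) per group.
  1: ids {11, 35} → MIN(m.salary)=83
  2: ids {3, 28, 34} → MIN(m.salary)=60
  3: ids {15, 23, 31, 39} → MIN(m.salary)=49
  4: ids {2, 21} → MIN(m.salary)=70
  5: ids {7, 8} → MIN(m.salary)=82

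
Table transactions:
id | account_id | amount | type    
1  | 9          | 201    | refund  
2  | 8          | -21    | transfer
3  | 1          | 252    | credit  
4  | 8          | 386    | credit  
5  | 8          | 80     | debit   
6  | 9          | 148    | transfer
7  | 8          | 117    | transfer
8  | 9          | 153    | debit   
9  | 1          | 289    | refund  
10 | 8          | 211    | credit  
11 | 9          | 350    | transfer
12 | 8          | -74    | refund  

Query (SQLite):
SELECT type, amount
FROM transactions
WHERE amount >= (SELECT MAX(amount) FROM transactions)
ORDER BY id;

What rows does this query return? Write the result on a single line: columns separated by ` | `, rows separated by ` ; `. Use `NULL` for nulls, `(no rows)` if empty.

Scalar subquery: MAX(amount) over all transactions rows = 386.
Keep rows where amount >= that value.

credit | 386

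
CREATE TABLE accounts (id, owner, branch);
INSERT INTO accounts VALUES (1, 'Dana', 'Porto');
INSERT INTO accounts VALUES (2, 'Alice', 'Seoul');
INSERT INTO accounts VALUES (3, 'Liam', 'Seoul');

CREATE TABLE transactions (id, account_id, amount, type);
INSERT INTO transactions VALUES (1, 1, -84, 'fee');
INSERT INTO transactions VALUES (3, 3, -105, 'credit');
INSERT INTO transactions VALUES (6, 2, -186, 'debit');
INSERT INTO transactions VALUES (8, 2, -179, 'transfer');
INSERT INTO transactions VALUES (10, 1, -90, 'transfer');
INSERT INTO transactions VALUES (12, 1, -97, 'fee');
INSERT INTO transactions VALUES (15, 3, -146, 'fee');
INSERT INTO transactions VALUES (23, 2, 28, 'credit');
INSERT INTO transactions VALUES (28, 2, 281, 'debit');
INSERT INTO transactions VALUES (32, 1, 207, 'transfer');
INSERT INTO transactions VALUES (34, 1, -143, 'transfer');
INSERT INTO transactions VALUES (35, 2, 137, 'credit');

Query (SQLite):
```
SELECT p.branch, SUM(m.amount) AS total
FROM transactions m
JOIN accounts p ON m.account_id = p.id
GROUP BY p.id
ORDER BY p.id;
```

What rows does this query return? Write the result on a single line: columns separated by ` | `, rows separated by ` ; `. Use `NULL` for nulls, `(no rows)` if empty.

Join each transactions row to its accounts via account_id.
Group joined rows by accounts.id; compute SUM(m.amount) per group.
  1: ids {1, 10, 12, 32, 34} → SUM(m.amount)=-207
  2: ids {6, 8, 23, 28, 35} → SUM(m.amount)=81
  3: ids {3, 15} → SUM(m.amount)=-251

Porto | -207 ; Seoul | 81 ; Seoul | -251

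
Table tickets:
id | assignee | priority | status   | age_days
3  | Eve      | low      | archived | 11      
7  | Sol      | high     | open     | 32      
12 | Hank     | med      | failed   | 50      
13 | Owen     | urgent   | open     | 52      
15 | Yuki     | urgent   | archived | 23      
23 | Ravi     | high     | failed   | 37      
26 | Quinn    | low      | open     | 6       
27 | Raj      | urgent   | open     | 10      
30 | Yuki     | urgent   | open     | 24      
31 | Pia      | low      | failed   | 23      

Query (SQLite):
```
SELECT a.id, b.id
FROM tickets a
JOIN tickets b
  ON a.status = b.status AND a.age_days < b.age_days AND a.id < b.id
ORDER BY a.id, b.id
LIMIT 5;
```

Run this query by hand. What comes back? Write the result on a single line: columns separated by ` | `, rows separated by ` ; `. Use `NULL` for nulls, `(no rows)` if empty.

3 | 15 ; 7 | 13 ; 26 | 27 ; 26 | 30 ; 27 | 30

Pairs (a,b) with same status, a.age_days < b.age_days, a.id < b.id.
status groups: archived:{3,15} failed:{12,23,31} open:{7,13,26,27,30}
Ordered by (a.id, b.id); first 5.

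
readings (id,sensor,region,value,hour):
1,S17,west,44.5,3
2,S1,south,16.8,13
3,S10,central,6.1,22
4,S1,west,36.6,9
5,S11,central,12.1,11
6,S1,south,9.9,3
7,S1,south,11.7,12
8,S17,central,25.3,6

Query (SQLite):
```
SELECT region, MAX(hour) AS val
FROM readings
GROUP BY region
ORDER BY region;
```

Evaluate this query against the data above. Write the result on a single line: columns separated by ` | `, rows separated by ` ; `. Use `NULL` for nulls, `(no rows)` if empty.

Partition readings by region; compute MAX(hour) within each group.
  central: ids {3, 5, 8} → MAX(hour)=22
  south: ids {2, 6, 7} → MAX(hour)=13
  west: ids {1, 4} → MAX(hour)=9

central | 22 ; south | 13 ; west | 9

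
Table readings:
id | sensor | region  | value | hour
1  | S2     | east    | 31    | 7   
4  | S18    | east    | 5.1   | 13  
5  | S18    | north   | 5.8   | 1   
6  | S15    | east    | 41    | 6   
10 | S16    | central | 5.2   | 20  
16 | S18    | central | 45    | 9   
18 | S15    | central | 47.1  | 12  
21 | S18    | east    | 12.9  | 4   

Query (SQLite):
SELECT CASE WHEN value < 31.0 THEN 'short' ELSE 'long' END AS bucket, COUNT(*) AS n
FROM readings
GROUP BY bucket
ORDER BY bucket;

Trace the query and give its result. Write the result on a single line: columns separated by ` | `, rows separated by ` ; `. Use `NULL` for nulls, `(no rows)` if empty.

long | 4 ; short | 4

Bucket rows by value < 31.0 → 'short' else 'long'; count each bucket.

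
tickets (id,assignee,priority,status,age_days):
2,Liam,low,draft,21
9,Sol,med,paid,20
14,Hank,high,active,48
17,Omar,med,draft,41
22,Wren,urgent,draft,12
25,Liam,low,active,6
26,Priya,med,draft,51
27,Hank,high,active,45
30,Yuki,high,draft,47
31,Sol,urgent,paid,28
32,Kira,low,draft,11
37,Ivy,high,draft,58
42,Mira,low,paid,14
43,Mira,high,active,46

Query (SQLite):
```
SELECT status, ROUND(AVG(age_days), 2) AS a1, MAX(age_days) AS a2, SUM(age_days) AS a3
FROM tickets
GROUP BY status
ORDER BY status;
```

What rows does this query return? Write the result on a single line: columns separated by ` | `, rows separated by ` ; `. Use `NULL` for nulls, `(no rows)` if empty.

active | 36.25 | 48 | 145 ; draft | 34.43 | 58 | 241 ; paid | 20.67 | 28 | 62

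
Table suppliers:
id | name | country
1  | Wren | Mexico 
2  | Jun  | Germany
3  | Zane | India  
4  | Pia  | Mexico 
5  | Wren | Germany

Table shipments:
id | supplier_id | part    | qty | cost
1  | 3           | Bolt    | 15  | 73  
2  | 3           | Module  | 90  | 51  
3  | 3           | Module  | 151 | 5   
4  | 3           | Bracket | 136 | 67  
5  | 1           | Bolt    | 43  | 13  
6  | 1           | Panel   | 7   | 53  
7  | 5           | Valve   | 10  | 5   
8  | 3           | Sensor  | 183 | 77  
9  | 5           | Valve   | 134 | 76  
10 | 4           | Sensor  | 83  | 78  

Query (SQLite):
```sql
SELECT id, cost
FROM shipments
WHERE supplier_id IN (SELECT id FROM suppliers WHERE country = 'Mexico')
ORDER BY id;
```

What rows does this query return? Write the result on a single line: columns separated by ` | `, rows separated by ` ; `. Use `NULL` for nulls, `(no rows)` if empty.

5 | 13 ; 6 | 53 ; 10 | 78

Inner query: suppliers.id where country = 'Mexico'.
Outer: keep shipments rows whose supplier_id is in that set.
Inner query → {1, 4}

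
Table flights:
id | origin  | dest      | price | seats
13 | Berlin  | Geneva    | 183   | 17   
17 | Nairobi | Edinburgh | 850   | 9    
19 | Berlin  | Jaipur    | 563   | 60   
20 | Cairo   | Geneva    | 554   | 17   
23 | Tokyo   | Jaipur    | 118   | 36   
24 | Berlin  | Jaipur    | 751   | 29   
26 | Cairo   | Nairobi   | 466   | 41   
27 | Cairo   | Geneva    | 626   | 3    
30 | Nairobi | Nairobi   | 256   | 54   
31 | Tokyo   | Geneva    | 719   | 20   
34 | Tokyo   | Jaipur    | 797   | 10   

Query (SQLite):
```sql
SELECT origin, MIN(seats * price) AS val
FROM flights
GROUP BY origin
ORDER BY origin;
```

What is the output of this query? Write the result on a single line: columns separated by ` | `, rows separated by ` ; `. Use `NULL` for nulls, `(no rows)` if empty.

For each row compute seats * price.
Group by origin; take MIN of the expression per group.
  Berlin: ids {13, 19, 24} → MIN(seats * price)=3111
  Cairo: ids {20, 26, 27} → MIN(seats * price)=1878
  Nairobi: ids {17, 30} → MIN(seats * price)=7650
  Tokyo: ids {23, 31, 34} → MIN(seats * price)=4248

Berlin | 3111 ; Cairo | 1878 ; Nairobi | 7650 ; Tokyo | 4248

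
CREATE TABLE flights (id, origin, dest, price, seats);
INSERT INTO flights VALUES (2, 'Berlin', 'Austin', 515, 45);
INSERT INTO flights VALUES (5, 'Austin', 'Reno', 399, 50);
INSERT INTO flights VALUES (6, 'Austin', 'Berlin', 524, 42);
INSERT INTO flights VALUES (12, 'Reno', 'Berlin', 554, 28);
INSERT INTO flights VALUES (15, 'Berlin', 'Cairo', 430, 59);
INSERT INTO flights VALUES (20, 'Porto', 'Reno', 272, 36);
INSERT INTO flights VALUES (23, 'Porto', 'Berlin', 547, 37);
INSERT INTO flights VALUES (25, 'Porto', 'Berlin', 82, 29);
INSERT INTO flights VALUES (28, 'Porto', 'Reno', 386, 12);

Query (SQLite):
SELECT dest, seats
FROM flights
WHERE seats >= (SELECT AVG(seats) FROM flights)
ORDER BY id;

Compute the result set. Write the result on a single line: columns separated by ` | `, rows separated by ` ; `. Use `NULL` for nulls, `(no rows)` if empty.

Austin | 45 ; Reno | 50 ; Berlin | 42 ; Cairo | 59

Scalar subquery: AVG(seats) over all flights rows = 37.555556 (≈; comparison uses full precision).
Keep rows where seats >= that value.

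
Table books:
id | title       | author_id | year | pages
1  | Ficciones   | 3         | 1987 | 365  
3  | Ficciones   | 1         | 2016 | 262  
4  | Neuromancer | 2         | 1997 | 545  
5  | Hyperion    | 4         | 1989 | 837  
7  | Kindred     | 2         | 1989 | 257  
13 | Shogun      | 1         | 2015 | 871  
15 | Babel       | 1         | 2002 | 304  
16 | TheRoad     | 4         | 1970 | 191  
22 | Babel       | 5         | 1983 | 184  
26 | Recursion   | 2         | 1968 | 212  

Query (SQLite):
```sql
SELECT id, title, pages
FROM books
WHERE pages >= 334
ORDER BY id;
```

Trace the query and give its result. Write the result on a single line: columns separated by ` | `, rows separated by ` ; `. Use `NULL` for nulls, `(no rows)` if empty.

pages >= 334: ids {1, 4, 5, 13}

1 | Ficciones | 365 ; 4 | Neuromancer | 545 ; 5 | Hyperion | 837 ; 13 | Shogun | 871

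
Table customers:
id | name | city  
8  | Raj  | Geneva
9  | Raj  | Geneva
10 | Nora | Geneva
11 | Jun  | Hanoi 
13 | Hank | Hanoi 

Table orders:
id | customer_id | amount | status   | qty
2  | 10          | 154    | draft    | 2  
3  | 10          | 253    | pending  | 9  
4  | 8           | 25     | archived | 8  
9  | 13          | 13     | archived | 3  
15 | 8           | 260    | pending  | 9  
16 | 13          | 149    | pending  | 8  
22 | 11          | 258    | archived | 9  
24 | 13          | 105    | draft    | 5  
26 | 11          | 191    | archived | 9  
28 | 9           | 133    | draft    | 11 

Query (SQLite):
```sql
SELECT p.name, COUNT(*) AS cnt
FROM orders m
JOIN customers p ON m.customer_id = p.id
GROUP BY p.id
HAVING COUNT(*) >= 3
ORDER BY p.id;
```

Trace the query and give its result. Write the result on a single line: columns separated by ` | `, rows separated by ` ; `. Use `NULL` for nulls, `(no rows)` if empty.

Hank | 3

Join each orders row to its customers via customer_id.
Group joined rows by customers.id; compute COUNT(*) per group.
HAVING: keep groups with count ≥ 3.
  8: ids {4, 15} → COUNT(*)=2
  9: ids {28} → COUNT(*)=1
  10: ids {2, 3} → COUNT(*)=2
  11: ids {22, 26} → COUNT(*)=2
  13: ids {9, 16, 24} → COUNT(*)=3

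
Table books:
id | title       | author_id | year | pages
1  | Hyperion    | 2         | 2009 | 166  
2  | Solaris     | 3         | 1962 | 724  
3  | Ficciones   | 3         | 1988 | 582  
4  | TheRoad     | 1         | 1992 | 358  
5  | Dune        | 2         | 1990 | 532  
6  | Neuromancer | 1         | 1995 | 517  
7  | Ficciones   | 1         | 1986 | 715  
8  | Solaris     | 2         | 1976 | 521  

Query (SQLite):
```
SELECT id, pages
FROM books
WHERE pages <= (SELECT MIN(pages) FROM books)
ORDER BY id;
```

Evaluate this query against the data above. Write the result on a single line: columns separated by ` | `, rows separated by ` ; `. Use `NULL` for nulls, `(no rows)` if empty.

1 | 166

Scalar subquery: MIN(pages) over all books rows = 166.
Keep rows where pages <= that value.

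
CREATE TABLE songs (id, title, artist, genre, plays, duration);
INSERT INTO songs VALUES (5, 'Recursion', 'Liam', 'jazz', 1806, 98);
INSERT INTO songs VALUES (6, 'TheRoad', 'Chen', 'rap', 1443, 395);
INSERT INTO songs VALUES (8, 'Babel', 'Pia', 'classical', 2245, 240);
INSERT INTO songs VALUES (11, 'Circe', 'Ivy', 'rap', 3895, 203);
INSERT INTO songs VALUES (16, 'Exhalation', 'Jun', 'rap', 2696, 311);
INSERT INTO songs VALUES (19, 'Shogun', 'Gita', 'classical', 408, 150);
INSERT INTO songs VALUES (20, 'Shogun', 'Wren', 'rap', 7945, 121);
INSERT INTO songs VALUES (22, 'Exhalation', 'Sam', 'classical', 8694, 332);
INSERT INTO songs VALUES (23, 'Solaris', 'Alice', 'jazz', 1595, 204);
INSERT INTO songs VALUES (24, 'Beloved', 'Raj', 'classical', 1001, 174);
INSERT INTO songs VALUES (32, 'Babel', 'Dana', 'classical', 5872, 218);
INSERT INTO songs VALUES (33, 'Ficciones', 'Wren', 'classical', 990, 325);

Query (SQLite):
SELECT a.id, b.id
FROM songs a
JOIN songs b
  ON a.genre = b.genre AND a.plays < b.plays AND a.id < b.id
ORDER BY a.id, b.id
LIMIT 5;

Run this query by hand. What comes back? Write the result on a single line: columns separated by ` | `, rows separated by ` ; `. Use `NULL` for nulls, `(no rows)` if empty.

6 | 11 ; 6 | 16 ; 6 | 20 ; 8 | 22 ; 8 | 32

Pairs (a,b) with same genre, a.plays < b.plays, a.id < b.id.
genre groups: classical:{8,19,22,24,32,33} jazz:{5,23} rap:{6,11,16,20}
Ordered by (a.id, b.id); first 5.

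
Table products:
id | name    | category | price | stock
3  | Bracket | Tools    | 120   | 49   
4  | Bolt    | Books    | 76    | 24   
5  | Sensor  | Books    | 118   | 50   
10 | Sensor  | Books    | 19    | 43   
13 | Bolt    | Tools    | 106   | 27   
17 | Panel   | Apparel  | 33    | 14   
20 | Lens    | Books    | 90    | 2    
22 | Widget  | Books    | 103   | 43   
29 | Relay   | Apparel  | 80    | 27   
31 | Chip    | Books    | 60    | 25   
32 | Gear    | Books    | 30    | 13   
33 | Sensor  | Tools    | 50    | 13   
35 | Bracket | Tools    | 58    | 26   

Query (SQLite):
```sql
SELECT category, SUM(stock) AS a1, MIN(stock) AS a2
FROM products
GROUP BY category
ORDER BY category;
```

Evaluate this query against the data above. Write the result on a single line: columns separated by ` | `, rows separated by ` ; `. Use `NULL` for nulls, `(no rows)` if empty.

Apparel | 41 | 14 ; Books | 200 | 2 ; Tools | 115 | 13

Group products by category.
Per group compute: SUM(stock), MIN(stock).
  Apparel: ids {17, 29} → SUM(stock)=41, MIN(stock)=14
  Books: ids {4, 5, 10, 20, 22, 31, 32} → SUM(stock)=200, MIN(stock)=2
  Tools: ids {3, 13, 33, 35} → SUM(stock)=115, MIN(stock)=13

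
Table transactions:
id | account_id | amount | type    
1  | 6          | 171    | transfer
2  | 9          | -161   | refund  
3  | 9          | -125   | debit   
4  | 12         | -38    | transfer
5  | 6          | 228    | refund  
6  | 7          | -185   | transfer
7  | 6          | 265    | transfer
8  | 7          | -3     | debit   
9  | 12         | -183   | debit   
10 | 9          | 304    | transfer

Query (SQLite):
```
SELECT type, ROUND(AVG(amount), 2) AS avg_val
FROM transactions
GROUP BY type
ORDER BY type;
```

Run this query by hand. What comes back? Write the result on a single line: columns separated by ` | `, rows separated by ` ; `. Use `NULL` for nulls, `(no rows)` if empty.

Partition transactions by type; compute ROUND(AVG(amount), 2) within each group.
  debit: ids {3, 8, 9} → ROUND(AVG(amount), 2)=-103.67
  refund: ids {2, 5} → ROUND(AVG(amount), 2)=33.5
  transfer: ids {1, 4, 6, 7, 10} → ROUND(AVG(amount), 2)=103.4

debit | -103.67 ; refund | 33.5 ; transfer | 103.4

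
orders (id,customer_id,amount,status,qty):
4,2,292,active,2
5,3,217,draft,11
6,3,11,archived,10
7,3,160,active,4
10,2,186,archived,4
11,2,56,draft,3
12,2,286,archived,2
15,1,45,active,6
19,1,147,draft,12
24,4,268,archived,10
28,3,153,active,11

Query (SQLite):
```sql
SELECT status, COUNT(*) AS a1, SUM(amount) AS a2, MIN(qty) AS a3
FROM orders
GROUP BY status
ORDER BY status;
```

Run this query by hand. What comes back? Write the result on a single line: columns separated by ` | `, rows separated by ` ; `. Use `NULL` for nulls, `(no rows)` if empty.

active | 4 | 650 | 2 ; archived | 4 | 751 | 2 ; draft | 3 | 420 | 3

Group orders by status.
Per group compute: COUNT(*), SUM(amount), MIN(qty).
  active: ids {4, 7, 15, 28} → COUNT(*)=4, SUM(amount)=650, MIN(qty)=2
  archived: ids {6, 10, 12, 24} → COUNT(*)=4, SUM(amount)=751, MIN(qty)=2
  draft: ids {5, 11, 19} → COUNT(*)=3, SUM(amount)=420, MIN(qty)=3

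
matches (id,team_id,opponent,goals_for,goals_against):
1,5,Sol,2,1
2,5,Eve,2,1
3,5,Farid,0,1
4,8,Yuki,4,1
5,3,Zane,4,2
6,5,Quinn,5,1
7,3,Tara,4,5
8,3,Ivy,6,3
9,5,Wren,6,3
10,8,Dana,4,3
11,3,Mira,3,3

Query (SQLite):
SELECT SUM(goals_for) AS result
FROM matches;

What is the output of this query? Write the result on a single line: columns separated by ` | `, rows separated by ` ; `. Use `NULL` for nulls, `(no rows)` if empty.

All goals_for values: [2, 2, 0, 4, 4, 5, 4, 6, 6, 4, 3].
SUM of non-NULL values = 40.

40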